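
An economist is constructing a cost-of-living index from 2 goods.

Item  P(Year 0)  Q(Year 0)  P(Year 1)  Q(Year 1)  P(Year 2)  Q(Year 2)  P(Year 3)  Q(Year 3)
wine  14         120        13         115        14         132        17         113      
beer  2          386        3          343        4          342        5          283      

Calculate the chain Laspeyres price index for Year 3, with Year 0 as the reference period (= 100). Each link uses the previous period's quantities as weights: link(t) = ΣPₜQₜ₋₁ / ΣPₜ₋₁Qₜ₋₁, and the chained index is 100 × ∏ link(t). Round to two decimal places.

161.02

Link Year 0→Year 1:
ΣP(Year 1)Q(Year 0) = 13×120 + 3×386 = 1560 + 1158 = 2718
ΣP(Year 0)Q(Year 0) = 14×120 + 2×386 = 1680 + 772 = 2452
link = 2718/2452 = 1.108483
Link Year 1→Year 2:
ΣP(Year 2)Q(Year 1) = 14×115 + 4×343 = 1610 + 1372 = 2982
ΣP(Year 1)Q(Year 1) = 13×115 + 3×343 = 1495 + 1029 = 2524
link = 2982/2524 = 1.181458
Link Year 2→Year 3:
ΣP(Year 3)Q(Year 2) = 17×132 + 5×342 = 2244 + 1710 = 3954
ΣP(Year 2)Q(Year 2) = 14×132 + 4×342 = 1848 + 1368 = 3216
link = 3954/3216 = 1.229478
Chained index = 100 × 1.108483 × 1.181458 × 1.229478 = 161.0156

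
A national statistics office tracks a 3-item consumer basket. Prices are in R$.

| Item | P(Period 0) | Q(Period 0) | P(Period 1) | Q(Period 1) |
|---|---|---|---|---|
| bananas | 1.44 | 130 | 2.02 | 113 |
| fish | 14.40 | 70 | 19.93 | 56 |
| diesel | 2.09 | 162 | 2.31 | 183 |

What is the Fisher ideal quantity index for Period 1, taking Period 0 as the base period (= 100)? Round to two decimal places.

Laspeyres component (base-period weights):
ΣP(Period 0)Q(Period 1) = 1.44×113 + 14.40×56 + 2.09×183 = 162.72 + 806.4 + 382.47 = 1351.59
ΣP(Period 0)Q(Period 0) = 1.44×130 + 14.40×70 + 2.09×162 = 187.2 + 1008 + 338.58 = 1533.78
L = 1351.59 / 1533.78 × 100 = 88.1215
Paasche component (current-period weights):
ΣP(Period 1)Q(Period 1) = 2.02×113 + 19.93×56 + 2.31×183 = 228.26 + 1116.08 + 422.73 = 1767.07
ΣP(Period 1)Q(Period 0) = 2.02×130 + 19.93×70 + 2.31×162 = 262.6 + 1395.1 + 374.22 = 2031.92
P = 1767.07 / 2031.92 × 100 = 86.9655
Fisher = √(L × P) = √(88.1215 × 86.9655) = 87.5416

87.54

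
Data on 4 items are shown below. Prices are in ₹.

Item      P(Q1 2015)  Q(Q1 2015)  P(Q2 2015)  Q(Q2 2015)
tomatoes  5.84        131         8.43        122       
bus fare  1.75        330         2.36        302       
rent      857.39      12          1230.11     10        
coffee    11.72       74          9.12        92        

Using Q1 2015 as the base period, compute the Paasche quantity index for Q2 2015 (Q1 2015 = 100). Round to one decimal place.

85.9

Paasche quantity index uses current-period prices as weights.
ΣP(Q2 2015)·Q(Q2 2015) = 8.43×122 + 2.36×302 + 1230.11×10 + 9.12×92 = 1028.46 + 712.72 + 12301.1 + 839.04 = 14881.32
ΣP(Q2 2015)·Q(Q1 2015) = 8.43×131 + 2.36×330 + 1230.11×12 + 9.12×74 = 1104.33 + 778.8 + 14761.32 + 674.88 = 17319.33
Index = 14881.32 / 17319.33 × 100 = 85.9232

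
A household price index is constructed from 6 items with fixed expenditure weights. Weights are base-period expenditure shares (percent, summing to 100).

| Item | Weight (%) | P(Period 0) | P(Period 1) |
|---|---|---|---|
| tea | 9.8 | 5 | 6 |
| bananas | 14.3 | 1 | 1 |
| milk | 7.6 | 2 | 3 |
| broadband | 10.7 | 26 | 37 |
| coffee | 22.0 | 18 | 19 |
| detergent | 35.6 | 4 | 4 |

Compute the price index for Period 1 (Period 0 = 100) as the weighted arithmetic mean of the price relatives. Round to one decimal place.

tea: 9.8 × (6/5) = 9.8 × 1.200000 = 11.7600
bananas: 14.3 × (1/1) = 14.3 × 1.000000 = 14.3000
milk: 7.6 × (3/2) = 7.6 × 1.500000 = 11.4000
broadband: 10.7 × (37/26) = 10.7 × 1.423077 = 15.2269
coffee: 22.0 × (19/18) = 22.0 × 1.055556 = 23.2222
detergent: 35.6 × (4/4) = 35.6 × 1.000000 = 35.6000
Index = Σ wᵢ·(p₁ᵢ/p₀ᵢ) = 11.7600 + 14.3000 + 11.4000 + 15.2269 + 23.2222 + 35.6000 = 111.5091

111.5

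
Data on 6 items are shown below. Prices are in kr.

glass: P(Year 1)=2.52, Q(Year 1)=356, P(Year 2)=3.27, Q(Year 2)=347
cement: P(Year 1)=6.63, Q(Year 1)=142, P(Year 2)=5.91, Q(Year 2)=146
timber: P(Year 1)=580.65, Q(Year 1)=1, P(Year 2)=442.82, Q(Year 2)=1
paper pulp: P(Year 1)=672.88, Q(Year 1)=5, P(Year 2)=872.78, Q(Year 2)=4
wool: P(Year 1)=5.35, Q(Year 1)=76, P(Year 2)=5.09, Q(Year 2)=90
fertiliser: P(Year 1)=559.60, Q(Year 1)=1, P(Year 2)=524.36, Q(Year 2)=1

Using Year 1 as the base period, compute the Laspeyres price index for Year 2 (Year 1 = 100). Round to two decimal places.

Laspeyres price index uses base-period quantities as weights.
ΣP(Year 2)·Q(Year 1) = 3.27×356 + 5.91×142 + 442.82×1 + 872.78×5 + 5.09×76 + 524.36×1 = 1164.12 + 839.22 + 442.82 + 4363.9 + 386.84 + 524.36 = 7721.26
ΣP(Year 1)·Q(Year 1) = 2.52×356 + 6.63×142 + 580.65×1 + 672.88×5 + 5.35×76 + 559.60×1 = 897.12 + 941.46 + 580.65 + 3364.4 + 406.6 + 559.6 = 6749.83
Index = 7721.26 / 6749.83 × 100 = 114.3919

114.39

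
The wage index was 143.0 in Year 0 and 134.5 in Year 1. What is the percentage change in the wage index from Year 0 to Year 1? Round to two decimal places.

Change = (134.5 − 143.0) / 143.0 × 100
       = -8.5 / 143.0 × 100 = -5.9441%

-5.94%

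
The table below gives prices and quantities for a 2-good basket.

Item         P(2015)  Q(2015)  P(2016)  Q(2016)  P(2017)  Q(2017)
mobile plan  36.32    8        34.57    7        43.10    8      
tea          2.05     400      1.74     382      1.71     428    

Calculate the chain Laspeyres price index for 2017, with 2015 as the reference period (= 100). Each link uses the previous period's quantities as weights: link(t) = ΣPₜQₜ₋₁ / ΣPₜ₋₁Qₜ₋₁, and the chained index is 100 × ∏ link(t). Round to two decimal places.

Link 2015→2016:
ΣP(2016)Q(2015) = 34.57×8 + 1.74×400 = 276.56 + 696 = 972.56
ΣP(2015)Q(2015) = 36.32×8 + 2.05×400 = 290.56 + 820 = 1110.56
link = 972.56/1110.56 = 0.875738
Link 2016→2017:
ΣP(2017)Q(2016) = 43.10×7 + 1.71×382 = 301.7 + 653.22 = 954.92
ΣP(2016)Q(2016) = 34.57×7 + 1.74×382 = 241.99 + 664.68 = 906.67
link = 954.92/906.67 = 1.053217
Chained index = 100 × 0.875738 × 1.053217 = 92.2342

92.23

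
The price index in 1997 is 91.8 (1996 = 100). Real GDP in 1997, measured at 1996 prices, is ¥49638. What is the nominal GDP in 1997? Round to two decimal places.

45567.68

Nominal = Real × (Index/100) = 49638 × (91.8/100)
        = 49638 × 0.918 = 45567.6840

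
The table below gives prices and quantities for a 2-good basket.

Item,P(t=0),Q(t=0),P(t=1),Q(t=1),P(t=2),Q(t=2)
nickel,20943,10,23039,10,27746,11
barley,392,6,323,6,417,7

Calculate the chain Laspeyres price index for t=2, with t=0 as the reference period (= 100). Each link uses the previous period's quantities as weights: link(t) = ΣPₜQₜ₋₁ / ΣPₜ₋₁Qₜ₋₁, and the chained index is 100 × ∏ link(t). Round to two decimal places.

132.19

Link t=0→t=1:
ΣP(t=1)Q(t=0) = 23039×10 + 323×6 = 230390 + 1938 = 232328
ΣP(t=0)Q(t=0) = 20943×10 + 392×6 = 209430 + 2352 = 211782
link = 232328/211782 = 1.097015
Link t=1→t=2:
ΣP(t=2)Q(t=1) = 27746×10 + 417×6 = 277460 + 2502 = 279962
ΣP(t=1)Q(t=1) = 23039×10 + 323×6 = 230390 + 1938 = 232328
link = 279962/232328 = 1.205029
Chained index = 100 × 1.097015 × 1.205029 = 132.1935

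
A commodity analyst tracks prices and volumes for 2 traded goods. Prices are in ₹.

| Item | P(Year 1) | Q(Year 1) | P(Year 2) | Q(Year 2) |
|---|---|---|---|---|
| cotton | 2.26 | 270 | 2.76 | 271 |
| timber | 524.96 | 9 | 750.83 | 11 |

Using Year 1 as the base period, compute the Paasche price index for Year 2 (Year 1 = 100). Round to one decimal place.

141.0

Paasche price index uses current-period quantities as weights.
ΣP(Year 2)·Q(Year 2) = 2.76×271 + 750.83×11 = 747.96 + 8259.13 = 9007.09
ΣP(Year 1)·Q(Year 2) = 2.26×271 + 524.96×11 = 612.46 + 5774.56 = 6387.02
Index = 9007.09 / 6387.02 × 100 = 141.0218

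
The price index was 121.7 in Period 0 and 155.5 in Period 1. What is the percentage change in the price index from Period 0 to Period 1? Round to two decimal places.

27.77%

Change = (155.5 − 121.7) / 121.7 × 100
       = 33.8 / 121.7 × 100 = 27.7732%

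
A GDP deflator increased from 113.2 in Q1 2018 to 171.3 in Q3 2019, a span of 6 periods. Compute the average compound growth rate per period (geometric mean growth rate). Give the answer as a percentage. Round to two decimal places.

7.15%

Growth factor = (171.3/113.2)^(1/6) = (1.513251)^(1/6) = 1.071483
Growth rate = 1.071483 − 1 = 0.071483 = 7.1483%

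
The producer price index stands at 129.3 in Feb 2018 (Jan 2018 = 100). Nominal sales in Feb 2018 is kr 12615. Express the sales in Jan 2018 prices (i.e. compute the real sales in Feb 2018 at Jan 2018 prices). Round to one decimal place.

9756.4

Real = Nominal ÷ (Index/100) = 12615 ÷ (129.3/100)
     = 12615 ÷ 1.293 = 9756.3805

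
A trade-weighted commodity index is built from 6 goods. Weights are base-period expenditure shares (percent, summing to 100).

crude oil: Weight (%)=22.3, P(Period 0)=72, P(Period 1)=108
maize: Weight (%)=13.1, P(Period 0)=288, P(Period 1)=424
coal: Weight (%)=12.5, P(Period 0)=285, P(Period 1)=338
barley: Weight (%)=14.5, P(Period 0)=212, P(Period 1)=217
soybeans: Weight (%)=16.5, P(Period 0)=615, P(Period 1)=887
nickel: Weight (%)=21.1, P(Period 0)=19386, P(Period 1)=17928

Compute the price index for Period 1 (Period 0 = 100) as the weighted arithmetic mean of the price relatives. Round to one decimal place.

crude oil: 22.3 × (108/72) = 22.3 × 1.500000 = 33.4500
maize: 13.1 × (424/288) = 13.1 × 1.472222 = 19.2861
coal: 12.5 × (338/285) = 12.5 × 1.185965 = 14.8246
barley: 14.5 × (217/212) = 14.5 × 1.023585 = 14.8420
soybeans: 16.5 × (887/615) = 16.5 × 1.442276 = 23.7976
nickel: 21.1 × (17928/19386) = 21.1 × 0.924791 = 19.5131
Index = Σ wᵢ·(p₁ᵢ/p₀ᵢ) = 33.4500 + 19.2861 + 14.8246 + 14.8420 + 23.7976 + 19.5131 = 125.7133

125.7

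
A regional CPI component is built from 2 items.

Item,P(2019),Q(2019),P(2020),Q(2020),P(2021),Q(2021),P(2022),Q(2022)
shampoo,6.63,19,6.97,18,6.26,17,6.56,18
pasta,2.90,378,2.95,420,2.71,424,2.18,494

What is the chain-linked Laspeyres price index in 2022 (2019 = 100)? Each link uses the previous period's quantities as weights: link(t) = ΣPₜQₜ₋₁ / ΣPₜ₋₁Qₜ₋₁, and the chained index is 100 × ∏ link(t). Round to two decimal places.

Link 2019→2020:
ΣP(2020)Q(2019) = 6.97×19 + 2.95×378 = 132.43 + 1115.1 = 1247.53
ΣP(2019)Q(2019) = 6.63×19 + 2.90×378 = 125.97 + 1096.2 = 1222.17
link = 1247.53/1222.17 = 1.020750
Link 2020→2021:
ΣP(2021)Q(2020) = 6.26×18 + 2.71×420 = 112.68 + 1138.2 = 1250.88
ΣP(2020)Q(2020) = 6.97×18 + 2.95×420 = 125.46 + 1239 = 1364.46
link = 1250.88/1364.46 = 0.916758
Link 2021→2022:
ΣP(2022)Q(2021) = 6.56×17 + 2.18×424 = 111.52 + 924.32 = 1035.84
ΣP(2021)Q(2021) = 6.26×17 + 2.71×424 = 106.42 + 1149.04 = 1255.46
link = 1035.84/1255.46 = 0.825068
Chained index = 100 × 1.020750 × 0.916758 × 0.825068 = 77.2083

77.21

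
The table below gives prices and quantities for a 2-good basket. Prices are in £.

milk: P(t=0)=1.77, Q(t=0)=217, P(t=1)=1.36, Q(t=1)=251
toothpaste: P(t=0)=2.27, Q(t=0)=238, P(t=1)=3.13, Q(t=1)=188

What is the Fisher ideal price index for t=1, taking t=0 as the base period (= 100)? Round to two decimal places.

109.59

Laspeyres component (base-period weights):
ΣP(t=1)Q(t=0) = 1.36×217 + 3.13×238 = 295.12 + 744.94 = 1040.06
ΣP(t=0)Q(t=0) = 1.77×217 + 2.27×238 = 384.09 + 540.26 = 924.35
L = 1040.06 / 924.35 × 100 = 112.5180
Paasche component (current-period weights):
ΣP(t=1)Q(t=1) = 1.36×251 + 3.13×188 = 341.36 + 588.44 = 929.8
ΣP(t=0)Q(t=1) = 1.77×251 + 2.27×188 = 444.27 + 426.76 = 871.03
P = 929.8 / 871.03 × 100 = 106.7472
Fisher = √(L × P) = √(112.5180 × 106.7472) = 109.5946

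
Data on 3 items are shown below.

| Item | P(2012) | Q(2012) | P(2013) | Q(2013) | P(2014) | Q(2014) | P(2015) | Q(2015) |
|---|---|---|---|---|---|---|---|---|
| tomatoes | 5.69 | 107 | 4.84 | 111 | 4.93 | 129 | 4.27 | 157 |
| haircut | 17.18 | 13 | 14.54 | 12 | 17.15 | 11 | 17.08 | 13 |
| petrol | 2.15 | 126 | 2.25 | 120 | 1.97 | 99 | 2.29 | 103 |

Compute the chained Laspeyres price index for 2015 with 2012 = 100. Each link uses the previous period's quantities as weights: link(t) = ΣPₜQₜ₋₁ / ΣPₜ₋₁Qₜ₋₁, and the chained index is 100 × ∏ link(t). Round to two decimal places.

Link 2012→2013:
ΣP(2013)Q(2012) = 4.84×107 + 14.54×13 + 2.25×126 = 517.88 + 189.02 + 283.5 = 990.4
ΣP(2012)Q(2012) = 5.69×107 + 17.18×13 + 2.15×126 = 608.83 + 223.34 + 270.9 = 1103.07
link = 990.4/1103.07 = 0.897858
Link 2013→2014:
ΣP(2014)Q(2013) = 4.93×111 + 17.15×12 + 1.97×120 = 547.23 + 205.8 + 236.4 = 989.43
ΣP(2013)Q(2013) = 4.84×111 + 14.54×12 + 2.25×120 = 537.24 + 174.48 + 270 = 981.72
link = 989.43/981.72 = 1.007854
Link 2014→2015:
ΣP(2015)Q(2014) = 4.27×129 + 17.08×11 + 2.29×99 = 550.83 + 187.88 + 226.71 = 965.42
ΣP(2014)Q(2014) = 4.93×129 + 17.15×11 + 1.97×99 = 635.97 + 188.65 + 195.03 = 1019.65
link = 965.42/1019.65 = 0.946815
Chained index = 100 × 0.897858 × 1.007854 × 0.946815 = 85.6782

85.68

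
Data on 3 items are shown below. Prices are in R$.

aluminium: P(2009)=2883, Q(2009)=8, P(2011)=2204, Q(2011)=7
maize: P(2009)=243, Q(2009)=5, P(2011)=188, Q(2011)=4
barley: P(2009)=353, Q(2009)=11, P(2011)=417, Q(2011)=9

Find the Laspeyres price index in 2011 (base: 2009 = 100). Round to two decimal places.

82.23

Laspeyres price index uses base-period quantities as weights.
ΣP(2011)·Q(2009) = 2204×8 + 188×5 + 417×11 = 17632 + 940 + 4587 = 23159
ΣP(2009)·Q(2009) = 2883×8 + 243×5 + 353×11 = 23064 + 1215 + 3883 = 28162
Index = 23159 / 28162 × 100 = 82.2349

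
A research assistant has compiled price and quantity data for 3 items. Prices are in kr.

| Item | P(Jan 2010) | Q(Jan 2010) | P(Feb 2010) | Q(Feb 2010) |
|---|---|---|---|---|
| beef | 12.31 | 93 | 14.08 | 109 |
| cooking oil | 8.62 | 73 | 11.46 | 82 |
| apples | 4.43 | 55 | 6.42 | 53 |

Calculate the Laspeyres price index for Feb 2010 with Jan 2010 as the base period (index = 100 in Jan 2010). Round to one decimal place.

123.9

Laspeyres price index uses base-period quantities as weights.
ΣP(Feb 2010)·Q(Jan 2010) = 14.08×93 + 11.46×73 + 6.42×55 = 1309.44 + 836.58 + 353.1 = 2499.12
ΣP(Jan 2010)·Q(Jan 2010) = 12.31×93 + 8.62×73 + 4.43×55 = 1144.83 + 629.26 + 243.65 = 2017.74
Index = 2499.12 / 2017.74 × 100 = 123.8574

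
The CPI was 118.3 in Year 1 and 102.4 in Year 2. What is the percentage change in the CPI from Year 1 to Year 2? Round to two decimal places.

Change = (102.4 − 118.3) / 118.3 × 100
       = -15.9 / 118.3 × 100 = -13.4404%

-13.44%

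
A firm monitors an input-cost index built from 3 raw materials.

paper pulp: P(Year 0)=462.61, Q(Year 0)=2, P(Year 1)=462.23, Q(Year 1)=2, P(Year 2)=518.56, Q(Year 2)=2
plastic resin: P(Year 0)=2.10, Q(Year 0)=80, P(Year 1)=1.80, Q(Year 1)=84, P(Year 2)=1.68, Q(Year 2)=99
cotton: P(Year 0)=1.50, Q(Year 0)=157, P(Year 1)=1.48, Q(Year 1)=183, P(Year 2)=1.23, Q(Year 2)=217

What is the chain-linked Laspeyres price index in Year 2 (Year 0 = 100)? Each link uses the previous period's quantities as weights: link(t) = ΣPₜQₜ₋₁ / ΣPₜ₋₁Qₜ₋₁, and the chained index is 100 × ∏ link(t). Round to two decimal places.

Link Year 0→Year 1:
ΣP(Year 1)Q(Year 0) = 462.23×2 + 1.80×80 + 1.48×157 = 924.46 + 144 + 232.36 = 1300.82
ΣP(Year 0)Q(Year 0) = 462.61×2 + 2.10×80 + 1.50×157 = 925.22 + 168 + 235.5 = 1328.72
link = 1300.82/1328.72 = 0.979002
Link Year 1→Year 2:
ΣP(Year 2)Q(Year 1) = 518.56×2 + 1.68×84 + 1.23×183 = 1037.12 + 141.12 + 225.09 = 1403.33
ΣP(Year 1)Q(Year 1) = 462.23×2 + 1.80×84 + 1.48×183 = 924.46 + 151.2 + 270.84 = 1346.5
link = 1403.33/1346.5 = 1.042206
Chained index = 100 × 0.979002 × 1.042206 = 102.0322

102.03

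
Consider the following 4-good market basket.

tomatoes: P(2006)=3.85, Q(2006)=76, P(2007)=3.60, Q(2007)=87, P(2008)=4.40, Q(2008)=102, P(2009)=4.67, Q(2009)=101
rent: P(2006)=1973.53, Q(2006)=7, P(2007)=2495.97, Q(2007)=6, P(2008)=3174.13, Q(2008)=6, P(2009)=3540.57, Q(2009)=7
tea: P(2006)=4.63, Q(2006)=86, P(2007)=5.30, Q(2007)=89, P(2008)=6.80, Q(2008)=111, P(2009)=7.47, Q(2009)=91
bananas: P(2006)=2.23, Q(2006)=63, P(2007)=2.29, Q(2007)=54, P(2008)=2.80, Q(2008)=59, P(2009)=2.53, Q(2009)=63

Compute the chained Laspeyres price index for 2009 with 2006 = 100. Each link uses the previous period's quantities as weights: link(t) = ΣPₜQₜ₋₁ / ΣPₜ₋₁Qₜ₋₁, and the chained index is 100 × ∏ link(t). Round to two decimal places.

176.98

Link 2006→2007:
ΣP(2007)Q(2006) = 3.60×76 + 2495.97×7 + 5.30×86 + 2.29×63 = 273.6 + 17471.79 + 455.8 + 144.27 = 18345.46
ΣP(2006)Q(2006) = 3.85×76 + 1973.53×7 + 4.63×86 + 2.23×63 = 292.6 + 13814.71 + 398.18 + 140.49 = 14645.98
link = 18345.46/14645.98 = 1.252594
Link 2007→2008:
ΣP(2008)Q(2007) = 4.40×87 + 3174.13×6 + 6.80×89 + 2.80×54 = 382.8 + 19044.78 + 605.2 + 151.2 = 20183.98
ΣP(2007)Q(2007) = 3.60×87 + 2495.97×6 + 5.30×89 + 2.29×54 = 313.2 + 14975.82 + 471.7 + 123.66 = 15884.38
link = 20183.98/15884.38 = 1.270681
Link 2008→2009:
ΣP(2009)Q(2008) = 4.67×102 + 3540.57×6 + 7.47×111 + 2.53×59 = 476.34 + 21243.42 + 829.17 + 149.27 = 22698.2
ΣP(2008)Q(2008) = 4.40×102 + 3174.13×6 + 6.80×111 + 2.80×59 = 448.8 + 19044.78 + 754.8 + 165.2 = 20413.58
link = 22698.2/20413.58 = 1.111917
Chained index = 100 × 1.252594 × 1.270681 × 1.111917 = 176.9779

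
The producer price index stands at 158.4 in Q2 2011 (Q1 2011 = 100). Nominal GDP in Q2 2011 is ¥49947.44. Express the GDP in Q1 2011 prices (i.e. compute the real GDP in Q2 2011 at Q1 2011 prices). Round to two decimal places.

Real = Nominal ÷ (Index/100) = 49947.44 ÷ (158.4/100)
     = 49947.44 ÷ 1.584 = 31532.4747

31532.47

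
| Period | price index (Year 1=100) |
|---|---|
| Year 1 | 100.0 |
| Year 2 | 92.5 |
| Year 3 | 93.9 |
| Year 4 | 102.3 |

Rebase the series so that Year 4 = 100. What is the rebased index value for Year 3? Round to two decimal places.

Rebased(Year 3) = 93.9 / 102.3 × 100 = 91.7889

91.79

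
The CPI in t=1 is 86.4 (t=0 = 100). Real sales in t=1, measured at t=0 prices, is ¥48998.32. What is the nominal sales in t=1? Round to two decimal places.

Nominal = Real × (Index/100) = 48998.32 × (86.4/100)
        = 48998.32 × 0.864 = 42334.5485

42334.55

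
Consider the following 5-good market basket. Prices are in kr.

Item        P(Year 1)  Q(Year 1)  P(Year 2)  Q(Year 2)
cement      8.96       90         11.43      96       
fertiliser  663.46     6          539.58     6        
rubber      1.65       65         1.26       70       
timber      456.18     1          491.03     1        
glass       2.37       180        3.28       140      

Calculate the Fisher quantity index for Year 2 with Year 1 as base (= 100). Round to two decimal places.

Laspeyres component (base-period weights):
ΣP(Year 1)Q(Year 2) = 8.96×96 + 663.46×6 + 1.65×70 + 456.18×1 + 2.37×140 = 860.16 + 3980.76 + 115.5 + 456.18 + 331.8 = 5744.4
ΣP(Year 1)Q(Year 1) = 8.96×90 + 663.46×6 + 1.65×65 + 456.18×1 + 2.37×180 = 806.4 + 3980.76 + 107.25 + 456.18 + 426.6 = 5777.19
L = 5744.4 / 5777.19 × 100 = 99.4324
Paasche component (current-period weights):
ΣP(Year 2)Q(Year 2) = 11.43×96 + 539.58×6 + 1.26×70 + 491.03×1 + 3.28×140 = 1097.28 + 3237.48 + 88.2 + 491.03 + 459.2 = 5373.19
ΣP(Year 2)Q(Year 1) = 11.43×90 + 539.58×6 + 1.26×65 + 491.03×1 + 3.28×180 = 1028.7 + 3237.48 + 81.9 + 491.03 + 590.4 = 5429.51
P = 5373.19 / 5429.51 × 100 = 98.9627
Fisher = √(L × P) = √(99.4324 × 98.9627) = 99.1973

99.20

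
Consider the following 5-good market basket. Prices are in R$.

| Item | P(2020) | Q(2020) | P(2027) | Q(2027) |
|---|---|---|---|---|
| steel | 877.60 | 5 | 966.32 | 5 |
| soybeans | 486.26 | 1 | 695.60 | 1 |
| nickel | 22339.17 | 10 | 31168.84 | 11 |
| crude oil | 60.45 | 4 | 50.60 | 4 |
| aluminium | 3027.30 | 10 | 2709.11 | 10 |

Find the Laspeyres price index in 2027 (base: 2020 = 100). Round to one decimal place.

Laspeyres price index uses base-period quantities as weights.
ΣP(2027)·Q(2020) = 966.32×5 + 695.60×1 + 31168.84×10 + 50.60×4 + 2709.11×10 = 4831.6 + 695.6 + 311688.4 + 202.4 + 27091.1 = 344509.1
ΣP(2020)·Q(2020) = 877.60×5 + 486.26×1 + 22339.17×10 + 60.45×4 + 3027.30×10 = 4388 + 486.26 + 223391.7 + 241.8 + 30273 = 258780.76
Index = 344509.1 / 258780.76 × 100 = 133.1278

133.1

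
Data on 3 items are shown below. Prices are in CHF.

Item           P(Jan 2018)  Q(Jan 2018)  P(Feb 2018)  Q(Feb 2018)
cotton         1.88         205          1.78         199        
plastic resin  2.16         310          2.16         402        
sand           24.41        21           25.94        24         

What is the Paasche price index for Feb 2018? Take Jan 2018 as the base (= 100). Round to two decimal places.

Paasche price index uses current-period quantities as weights.
ΣP(Feb 2018)·Q(Feb 2018) = 1.78×199 + 2.16×402 + 25.94×24 = 354.22 + 868.32 + 622.56 = 1845.1
ΣP(Jan 2018)·Q(Feb 2018) = 1.88×199 + 2.16×402 + 24.41×24 = 374.12 + 868.32 + 585.84 = 1828.28
Index = 1845.1 / 1828.28 × 100 = 100.9200

100.92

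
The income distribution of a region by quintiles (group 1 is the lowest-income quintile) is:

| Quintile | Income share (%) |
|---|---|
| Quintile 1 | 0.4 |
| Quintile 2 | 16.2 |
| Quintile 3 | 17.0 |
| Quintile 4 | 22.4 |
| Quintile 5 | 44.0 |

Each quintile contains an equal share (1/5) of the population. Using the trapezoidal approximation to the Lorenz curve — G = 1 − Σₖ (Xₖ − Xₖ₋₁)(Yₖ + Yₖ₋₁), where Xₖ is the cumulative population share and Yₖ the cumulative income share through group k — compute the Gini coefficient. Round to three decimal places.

0.374

Cumulative income shares Yₖ: 0.0040, 0.1660, 0.3360, 0.5600, 1.0000
Σ (Xₖ−Xₖ₋₁)(Yₖ+Yₖ₋₁) = (1/5)(0.0040+0.0000) + (1/5)(0.1660+0.0040) + (1/5)(0.3360+0.1660) + (1/5)(0.5600+0.3360) + (1/5)(1.0000+0.5600)
  = 0.0008 + 0.0340 + 0.1004 + 0.1792 + 0.3120 = 0.6264
G = 1 − 0.6264 = 0.3736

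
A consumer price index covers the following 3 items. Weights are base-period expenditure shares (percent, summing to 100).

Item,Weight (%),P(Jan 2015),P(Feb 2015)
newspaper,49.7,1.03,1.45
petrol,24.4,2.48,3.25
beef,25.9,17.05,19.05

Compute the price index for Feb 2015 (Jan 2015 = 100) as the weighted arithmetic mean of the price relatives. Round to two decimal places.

130.88

newspaper: 49.7 × (1.45/1.03) = 49.7 × 1.407767 = 69.9660
petrol: 24.4 × (3.25/2.48) = 24.4 × 1.310484 = 31.9758
beef: 25.9 × (19.05/17.05) = 25.9 × 1.117302 = 28.9381
Index = Σ wᵢ·(p₁ᵢ/p₀ᵢ) = 69.9660 + 31.9758 + 28.9381 = 130.8799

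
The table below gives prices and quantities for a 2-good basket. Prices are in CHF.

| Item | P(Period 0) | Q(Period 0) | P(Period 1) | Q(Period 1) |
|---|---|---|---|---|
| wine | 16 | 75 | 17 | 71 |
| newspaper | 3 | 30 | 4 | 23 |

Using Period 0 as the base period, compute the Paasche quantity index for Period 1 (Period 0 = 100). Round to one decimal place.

Paasche quantity index uses current-period prices as weights.
ΣP(Period 1)·Q(Period 1) = 17×71 + 4×23 = 1207 + 92 = 1299
ΣP(Period 1)·Q(Period 0) = 17×75 + 4×30 = 1275 + 120 = 1395
Index = 1299 / 1395 × 100 = 93.1183

93.1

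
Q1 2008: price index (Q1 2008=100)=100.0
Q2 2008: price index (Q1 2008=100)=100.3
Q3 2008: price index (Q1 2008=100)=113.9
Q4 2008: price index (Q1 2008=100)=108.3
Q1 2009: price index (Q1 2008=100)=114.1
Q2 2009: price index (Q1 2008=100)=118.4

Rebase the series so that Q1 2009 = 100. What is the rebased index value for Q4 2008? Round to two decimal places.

94.92

Rebased(Q4 2008) = 108.3 / 114.1 × 100 = 94.9167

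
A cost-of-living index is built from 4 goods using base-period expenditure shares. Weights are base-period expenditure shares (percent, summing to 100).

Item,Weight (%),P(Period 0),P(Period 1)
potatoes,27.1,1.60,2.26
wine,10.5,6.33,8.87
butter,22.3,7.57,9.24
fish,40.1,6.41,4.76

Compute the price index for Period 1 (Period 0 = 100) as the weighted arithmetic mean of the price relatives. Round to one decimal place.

110.0

potatoes: 27.1 × (2.26/1.60) = 27.1 × 1.412500 = 38.2787
wine: 10.5 × (8.87/6.33) = 10.5 × 1.401264 = 14.7133
butter: 22.3 × (9.24/7.57) = 22.3 × 1.220608 = 27.2196
fish: 40.1 × (4.76/6.41) = 40.1 × 0.742590 = 29.7778
Index = Σ wᵢ·(p₁ᵢ/p₀ᵢ) = 38.2787 + 14.7133 + 27.2196 + 29.7778 = 109.9894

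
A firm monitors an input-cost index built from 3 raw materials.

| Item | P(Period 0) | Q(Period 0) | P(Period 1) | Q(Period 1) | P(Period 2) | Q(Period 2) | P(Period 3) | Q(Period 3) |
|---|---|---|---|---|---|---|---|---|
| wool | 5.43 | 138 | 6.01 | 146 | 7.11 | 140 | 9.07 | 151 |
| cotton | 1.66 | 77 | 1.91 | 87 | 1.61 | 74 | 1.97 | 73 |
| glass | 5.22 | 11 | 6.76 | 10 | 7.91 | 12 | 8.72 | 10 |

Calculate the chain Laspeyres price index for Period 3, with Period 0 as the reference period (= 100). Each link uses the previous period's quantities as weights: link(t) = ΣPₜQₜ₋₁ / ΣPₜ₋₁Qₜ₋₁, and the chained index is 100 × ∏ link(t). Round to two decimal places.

Link Period 0→Period 1:
ΣP(Period 1)Q(Period 0) = 6.01×138 + 1.91×77 + 6.76×11 = 829.38 + 147.07 + 74.36 = 1050.81
ΣP(Period 0)Q(Period 0) = 5.43×138 + 1.66×77 + 5.22×11 = 749.34 + 127.82 + 57.42 = 934.58
link = 1050.81/934.58 = 1.124366
Link Period 1→Period 2:
ΣP(Period 2)Q(Period 1) = 7.11×146 + 1.61×87 + 7.91×10 = 1038.06 + 140.07 + 79.1 = 1257.23
ΣP(Period 1)Q(Period 1) = 6.01×146 + 1.91×87 + 6.76×10 = 877.46 + 166.17 + 67.6 = 1111.23
link = 1257.23/1111.23 = 1.131386
Link Period 2→Period 3:
ΣP(Period 3)Q(Period 2) = 9.07×140 + 1.97×74 + 8.72×12 = 1269.8 + 145.78 + 104.64 = 1520.22
ΣP(Period 2)Q(Period 2) = 7.11×140 + 1.61×74 + 7.91×12 = 995.4 + 119.14 + 94.92 = 1209.46
link = 1520.22/1209.46 = 1.256941
Chained index = 100 × 1.124366 × 1.131386 × 1.256941 = 159.8945

159.89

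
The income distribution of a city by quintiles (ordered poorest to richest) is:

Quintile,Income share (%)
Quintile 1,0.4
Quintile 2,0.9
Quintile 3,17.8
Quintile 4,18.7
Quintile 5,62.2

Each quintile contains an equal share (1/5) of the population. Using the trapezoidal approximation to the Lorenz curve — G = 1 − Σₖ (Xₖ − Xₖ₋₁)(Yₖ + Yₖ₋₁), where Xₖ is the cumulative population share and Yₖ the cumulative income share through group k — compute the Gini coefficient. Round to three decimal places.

Cumulative income shares Yₖ: 0.0040, 0.0130, 0.1910, 0.3780, 1.0000
Σ (Xₖ−Xₖ₋₁)(Yₖ+Yₖ₋₁) = (1/5)(0.0040+0.0000) + (1/5)(0.0130+0.0040) + (1/5)(0.1910+0.0130) + (1/5)(0.3780+0.1910) + (1/5)(1.0000+0.3780)
  = 0.0008 + 0.0034 + 0.0408 + 0.1138 + 0.2756 = 0.4344
G = 1 − 0.4344 = 0.5656

0.566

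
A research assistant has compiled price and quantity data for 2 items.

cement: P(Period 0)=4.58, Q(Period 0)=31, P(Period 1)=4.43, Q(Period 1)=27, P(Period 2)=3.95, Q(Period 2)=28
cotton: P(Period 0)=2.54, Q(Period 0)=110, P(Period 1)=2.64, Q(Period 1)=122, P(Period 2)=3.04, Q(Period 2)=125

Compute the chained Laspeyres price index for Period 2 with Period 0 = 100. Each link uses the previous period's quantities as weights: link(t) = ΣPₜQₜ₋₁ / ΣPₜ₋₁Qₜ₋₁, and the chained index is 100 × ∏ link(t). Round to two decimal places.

Link Period 0→Period 1:
ΣP(Period 1)Q(Period 0) = 4.43×31 + 2.64×110 = 137.33 + 290.4 = 427.73
ΣP(Period 0)Q(Period 0) = 4.58×31 + 2.54×110 = 141.98 + 279.4 = 421.38
link = 427.73/421.38 = 1.015070
Link Period 1→Period 2:
ΣP(Period 2)Q(Period 1) = 3.95×27 + 3.04×122 = 106.65 + 370.88 = 477.53
ΣP(Period 1)Q(Period 1) = 4.43×27 + 2.64×122 = 119.61 + 322.08 = 441.69
link = 477.53/441.69 = 1.081143
Chained index = 100 × 1.015070 × 1.081143 = 109.7435

109.74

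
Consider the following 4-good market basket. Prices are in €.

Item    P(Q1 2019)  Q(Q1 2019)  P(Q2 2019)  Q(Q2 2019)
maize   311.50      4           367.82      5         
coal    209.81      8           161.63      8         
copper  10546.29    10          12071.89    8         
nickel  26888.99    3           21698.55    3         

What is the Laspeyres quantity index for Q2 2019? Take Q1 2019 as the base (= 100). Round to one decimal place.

89.0

Laspeyres quantity index uses base-period prices as weights.
ΣP(Q1 2019)·Q(Q2 2019) = 311.50×5 + 209.81×8 + 10546.29×8 + 26888.99×3 = 1557.5 + 1678.48 + 84370.32 + 80666.97 = 168273.27
ΣP(Q1 2019)·Q(Q1 2019) = 311.50×4 + 209.81×8 + 10546.29×10 + 26888.99×3 = 1246 + 1678.48 + 105462.9 + 80666.97 = 189054.35
Index = 168273.27 / 189054.35 × 100 = 89.0079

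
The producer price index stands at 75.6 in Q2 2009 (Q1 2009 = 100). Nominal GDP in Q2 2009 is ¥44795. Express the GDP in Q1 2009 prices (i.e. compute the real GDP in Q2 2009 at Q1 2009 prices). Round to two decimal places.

59252.65

Real = Nominal ÷ (Index/100) = 44795 ÷ (75.6/100)
     = 44795 ÷ 0.756 = 59252.6455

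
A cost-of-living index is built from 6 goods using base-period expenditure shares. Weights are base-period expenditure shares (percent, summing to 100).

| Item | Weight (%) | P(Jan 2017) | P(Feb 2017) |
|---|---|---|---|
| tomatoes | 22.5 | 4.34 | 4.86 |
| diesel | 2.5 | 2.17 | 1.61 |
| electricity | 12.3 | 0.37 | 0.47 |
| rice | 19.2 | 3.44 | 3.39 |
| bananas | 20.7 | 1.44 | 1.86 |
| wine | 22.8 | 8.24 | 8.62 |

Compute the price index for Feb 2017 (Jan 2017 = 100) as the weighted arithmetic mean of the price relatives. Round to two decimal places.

tomatoes: 22.5 × (4.86/4.34) = 22.5 × 1.119816 = 25.1959
diesel: 2.5 × (1.61/2.17) = 2.5 × 0.741935 = 1.8548
electricity: 12.3 × (0.47/0.37) = 12.3 × 1.270270 = 15.6243
rice: 19.2 × (3.39/3.44) = 19.2 × 0.985465 = 18.9209
bananas: 20.7 × (1.86/1.44) = 20.7 × 1.291667 = 26.7375
wine: 22.8 × (8.62/8.24) = 22.8 × 1.046117 = 23.8515
Index = Σ wᵢ·(p₁ᵢ/p₀ᵢ) = 25.1959 + 1.8548 + 15.6243 + 18.9209 + 26.7375 + 23.8515 = 112.1849

112.18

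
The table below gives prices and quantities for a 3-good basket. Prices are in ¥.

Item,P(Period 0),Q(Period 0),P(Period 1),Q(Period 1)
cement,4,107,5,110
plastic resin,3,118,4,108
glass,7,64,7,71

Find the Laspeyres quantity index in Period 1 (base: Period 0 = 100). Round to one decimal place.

102.5

Laspeyres quantity index uses base-period prices as weights.
ΣP(Period 0)·Q(Period 1) = 4×110 + 3×108 + 7×71 = 440 + 324 + 497 = 1261
ΣP(Period 0)·Q(Period 0) = 4×107 + 3×118 + 7×64 = 428 + 354 + 448 = 1230
Index = 1261 / 1230 × 100 = 102.5203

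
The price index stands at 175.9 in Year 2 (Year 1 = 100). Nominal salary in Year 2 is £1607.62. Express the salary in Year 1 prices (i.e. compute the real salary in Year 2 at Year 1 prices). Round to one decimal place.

Real = Nominal ÷ (Index/100) = 1607.62 ÷ (175.9/100)
     = 1607.62 ÷ 1.759 = 913.9397

913.9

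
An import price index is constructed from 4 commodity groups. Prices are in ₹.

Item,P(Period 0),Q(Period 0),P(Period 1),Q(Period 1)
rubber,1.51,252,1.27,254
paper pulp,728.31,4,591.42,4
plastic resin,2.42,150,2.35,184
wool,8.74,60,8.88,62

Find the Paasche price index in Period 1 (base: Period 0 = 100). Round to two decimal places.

Paasche price index uses current-period quantities as weights.
ΣP(Period 1)·Q(Period 1) = 1.27×254 + 591.42×4 + 2.35×184 + 8.88×62 = 322.58 + 2365.68 + 432.4 + 550.56 = 3671.22
ΣP(Period 0)·Q(Period 1) = 1.51×254 + 728.31×4 + 2.42×184 + 8.74×62 = 383.54 + 2913.24 + 445.28 + 541.88 = 4283.94
Index = 3671.22 / 4283.94 × 100 = 85.6973

85.70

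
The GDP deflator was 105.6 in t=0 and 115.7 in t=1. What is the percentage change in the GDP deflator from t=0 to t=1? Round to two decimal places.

9.56%

Change = (115.7 − 105.6) / 105.6 × 100
       = 10.1 / 105.6 × 100 = 9.5644%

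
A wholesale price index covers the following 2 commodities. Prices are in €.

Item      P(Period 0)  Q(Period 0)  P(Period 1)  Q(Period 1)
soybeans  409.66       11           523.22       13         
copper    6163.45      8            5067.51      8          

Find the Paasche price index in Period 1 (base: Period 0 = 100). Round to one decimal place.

86.7

Paasche price index uses current-period quantities as weights.
ΣP(Period 1)·Q(Period 1) = 523.22×13 + 5067.51×8 = 6801.86 + 40540.08 = 47341.94
ΣP(Period 0)·Q(Period 1) = 409.66×13 + 6163.45×8 = 5325.58 + 49307.6 = 54633.18
Index = 47341.94 / 54633.18 × 100 = 86.6542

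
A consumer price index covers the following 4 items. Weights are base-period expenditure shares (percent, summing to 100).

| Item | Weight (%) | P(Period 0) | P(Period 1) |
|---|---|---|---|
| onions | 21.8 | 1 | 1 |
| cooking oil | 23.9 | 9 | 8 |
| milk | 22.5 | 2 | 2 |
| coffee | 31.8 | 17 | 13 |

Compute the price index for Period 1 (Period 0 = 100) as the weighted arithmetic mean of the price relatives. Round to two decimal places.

89.86

onions: 21.8 × (1/1) = 21.8 × 1.000000 = 21.8000
cooking oil: 23.9 × (8/9) = 23.9 × 0.888889 = 21.2444
milk: 22.5 × (2/2) = 22.5 × 1.000000 = 22.5000
coffee: 31.8 × (13/17) = 31.8 × 0.764706 = 24.3176
Index = Σ wᵢ·(p₁ᵢ/p₀ᵢ) = 21.8000 + 21.2444 + 22.5000 + 24.3176 = 89.8621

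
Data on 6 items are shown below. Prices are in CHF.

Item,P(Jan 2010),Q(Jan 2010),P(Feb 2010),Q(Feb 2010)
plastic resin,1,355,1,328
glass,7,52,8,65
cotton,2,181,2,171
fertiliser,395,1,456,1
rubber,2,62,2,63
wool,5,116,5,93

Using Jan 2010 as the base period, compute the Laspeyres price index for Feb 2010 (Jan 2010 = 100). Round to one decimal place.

105.2

Laspeyres price index uses base-period quantities as weights.
ΣP(Feb 2010)·Q(Jan 2010) = 1×355 + 8×52 + 2×181 + 456×1 + 2×62 + 5×116 = 355 + 416 + 362 + 456 + 124 + 580 = 2293
ΣP(Jan 2010)·Q(Jan 2010) = 1×355 + 7×52 + 2×181 + 395×1 + 2×62 + 5×116 = 355 + 364 + 362 + 395 + 124 + 580 = 2180
Index = 2293 / 2180 × 100 = 105.1835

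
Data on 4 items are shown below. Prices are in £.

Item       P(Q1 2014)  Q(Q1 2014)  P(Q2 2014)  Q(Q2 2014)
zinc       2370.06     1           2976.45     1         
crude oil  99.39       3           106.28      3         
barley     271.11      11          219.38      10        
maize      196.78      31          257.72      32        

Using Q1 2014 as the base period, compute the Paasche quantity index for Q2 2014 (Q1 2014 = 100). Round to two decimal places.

100.28

Paasche quantity index uses current-period prices as weights.
ΣP(Q2 2014)·Q(Q2 2014) = 2976.45×1 + 106.28×3 + 219.38×10 + 257.72×32 = 2976.45 + 318.84 + 2193.8 + 8247.04 = 13736.13
ΣP(Q2 2014)·Q(Q1 2014) = 2976.45×1 + 106.28×3 + 219.38×11 + 257.72×31 = 2976.45 + 318.84 + 2413.18 + 7989.32 = 13697.79
Index = 13736.13 / 13697.79 × 100 = 100.2799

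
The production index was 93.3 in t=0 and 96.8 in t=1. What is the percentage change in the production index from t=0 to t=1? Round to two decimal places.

3.75%

Change = (96.8 − 93.3) / 93.3 × 100
       = 3.5 / 93.3 × 100 = 3.7513%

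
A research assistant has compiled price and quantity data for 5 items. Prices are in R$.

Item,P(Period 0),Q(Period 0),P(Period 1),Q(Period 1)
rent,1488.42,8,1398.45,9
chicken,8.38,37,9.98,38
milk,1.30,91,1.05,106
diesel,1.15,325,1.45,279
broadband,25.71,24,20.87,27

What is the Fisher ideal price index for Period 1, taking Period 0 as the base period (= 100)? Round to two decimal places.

94.60

Laspeyres component (base-period weights):
ΣP(Period 1)Q(Period 0) = 1398.45×8 + 9.98×37 + 1.05×91 + 1.45×325 + 20.87×24 = 11187.6 + 369.26 + 95.55 + 471.25 + 500.88 = 12624.54
ΣP(Period 0)Q(Period 0) = 1488.42×8 + 8.38×37 + 1.30×91 + 1.15×325 + 25.71×24 = 11907.36 + 310.06 + 118.3 + 373.75 + 617.04 = 13326.51
L = 12624.54 / 13326.51 × 100 = 94.7325
Paasche component (current-period weights):
ΣP(Period 1)Q(Period 1) = 1398.45×9 + 9.98×38 + 1.05×106 + 1.45×279 + 20.87×27 = 12586.05 + 379.24 + 111.3 + 404.55 + 563.49 = 14044.63
ΣP(Period 0)Q(Period 1) = 1488.42×9 + 8.38×38 + 1.30×106 + 1.15×279 + 25.71×27 = 13395.78 + 318.44 + 137.8 + 320.85 + 694.17 = 14867.04
P = 14044.63 / 14867.04 × 100 = 94.4682
Fisher = √(L × P) = √(94.7325 × 94.4682) = 94.6003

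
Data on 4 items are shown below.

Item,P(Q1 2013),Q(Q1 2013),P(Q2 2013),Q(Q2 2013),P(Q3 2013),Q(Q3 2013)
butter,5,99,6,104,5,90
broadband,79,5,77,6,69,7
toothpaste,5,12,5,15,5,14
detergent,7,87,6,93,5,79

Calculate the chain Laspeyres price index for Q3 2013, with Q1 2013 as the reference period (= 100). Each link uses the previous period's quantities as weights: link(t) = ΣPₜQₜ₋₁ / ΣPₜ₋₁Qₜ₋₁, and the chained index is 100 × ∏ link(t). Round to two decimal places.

Link Q1 2013→Q2 2013:
ΣP(Q2 2013)Q(Q1 2013) = 6×99 + 77×5 + 5×12 + 6×87 = 594 + 385 + 60 + 522 = 1561
ΣP(Q1 2013)Q(Q1 2013) = 5×99 + 79×5 + 5×12 + 7×87 = 495 + 395 + 60 + 609 = 1559
link = 1561/1559 = 1.001283
Link Q2 2013→Q3 2013:
ΣP(Q3 2013)Q(Q2 2013) = 5×104 + 69×6 + 5×15 + 5×93 = 520 + 414 + 75 + 465 = 1474
ΣP(Q2 2013)Q(Q2 2013) = 6×104 + 77×6 + 5×15 + 6×93 = 624 + 462 + 75 + 558 = 1719
link = 1474/1719 = 0.857475
Chained index = 100 × 1.001283 × 0.857475 = 85.8575

85.86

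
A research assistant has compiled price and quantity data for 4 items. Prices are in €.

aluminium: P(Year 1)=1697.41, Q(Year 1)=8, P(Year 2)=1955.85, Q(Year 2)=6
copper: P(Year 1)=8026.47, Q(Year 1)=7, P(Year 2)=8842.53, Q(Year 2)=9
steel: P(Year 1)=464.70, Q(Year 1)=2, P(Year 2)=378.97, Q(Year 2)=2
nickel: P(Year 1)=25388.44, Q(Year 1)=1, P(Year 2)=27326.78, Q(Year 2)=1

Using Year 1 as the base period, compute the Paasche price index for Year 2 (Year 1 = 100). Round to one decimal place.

Paasche price index uses current-period quantities as weights.
ΣP(Year 2)·Q(Year 2) = 1955.85×6 + 8842.53×9 + 378.97×2 + 27326.78×1 = 11735.1 + 79582.77 + 757.94 + 27326.78 = 119402.59
ΣP(Year 1)·Q(Year 2) = 1697.41×6 + 8026.47×9 + 464.70×2 + 25388.44×1 = 10184.46 + 72238.23 + 929.4 + 25388.44 = 108740.53
Index = 119402.59 / 108740.53 × 100 = 109.8050

109.8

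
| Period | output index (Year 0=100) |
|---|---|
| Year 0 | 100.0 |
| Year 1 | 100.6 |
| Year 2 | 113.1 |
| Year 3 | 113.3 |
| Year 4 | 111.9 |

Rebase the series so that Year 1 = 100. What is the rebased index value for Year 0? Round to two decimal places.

99.40

Rebased(Year 0) = 100.0 / 100.6 × 100 = 99.4036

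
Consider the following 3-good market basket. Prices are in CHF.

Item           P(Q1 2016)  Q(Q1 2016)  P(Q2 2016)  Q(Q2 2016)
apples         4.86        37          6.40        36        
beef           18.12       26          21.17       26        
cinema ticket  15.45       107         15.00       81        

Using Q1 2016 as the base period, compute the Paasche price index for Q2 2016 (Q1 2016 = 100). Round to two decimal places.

105.18

Paasche price index uses current-period quantities as weights.
ΣP(Q2 2016)·Q(Q2 2016) = 6.40×36 + 21.17×26 + 15.00×81 = 230.4 + 550.42 + 1215 = 1995.82
ΣP(Q1 2016)·Q(Q2 2016) = 4.86×36 + 18.12×26 + 15.45×81 = 174.96 + 471.12 + 1251.45 = 1897.53
Index = 1995.82 / 1897.53 × 100 = 105.1799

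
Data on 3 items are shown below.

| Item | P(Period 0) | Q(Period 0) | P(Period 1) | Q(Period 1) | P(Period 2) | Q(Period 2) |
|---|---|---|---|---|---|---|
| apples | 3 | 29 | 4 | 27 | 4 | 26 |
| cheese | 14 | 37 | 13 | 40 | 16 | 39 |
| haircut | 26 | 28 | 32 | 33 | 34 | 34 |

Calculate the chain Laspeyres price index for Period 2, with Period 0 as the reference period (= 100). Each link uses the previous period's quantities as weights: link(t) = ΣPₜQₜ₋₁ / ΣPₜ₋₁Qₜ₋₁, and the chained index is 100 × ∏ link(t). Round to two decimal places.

124.37

Link Period 0→Period 1:
ΣP(Period 1)Q(Period 0) = 4×29 + 13×37 + 32×28 = 116 + 481 + 896 = 1493
ΣP(Period 0)Q(Period 0) = 3×29 + 14×37 + 26×28 = 87 + 518 + 728 = 1333
link = 1493/1333 = 1.120030
Link Period 1→Period 2:
ΣP(Period 2)Q(Period 1) = 4×27 + 16×40 + 34×33 = 108 + 640 + 1122 = 1870
ΣP(Period 1)Q(Period 1) = 4×27 + 13×40 + 32×33 = 108 + 520 + 1056 = 1684
link = 1870/1684 = 1.110451
Chained index = 100 × 1.120030 × 1.110451 = 124.3739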